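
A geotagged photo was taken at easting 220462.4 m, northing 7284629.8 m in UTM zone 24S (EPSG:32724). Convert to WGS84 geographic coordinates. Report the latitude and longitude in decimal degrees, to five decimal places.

Zone 24S: λ₀ = -39°, k₀ = 0.9996, false easting 500000 m, false northing 10000000 m.
Meridian distance M = (N − FN)/k₀ = -2716456.8 m.
Inverse transverse Mercator on WGS84 gives φ = -24.52700030°, λ = -41.75900045°.

lat -24.52700°, lon -41.75900°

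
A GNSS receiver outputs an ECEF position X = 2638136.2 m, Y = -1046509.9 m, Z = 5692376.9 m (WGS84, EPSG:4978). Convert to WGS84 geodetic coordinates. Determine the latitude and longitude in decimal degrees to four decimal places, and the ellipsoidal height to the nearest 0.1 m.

lat 63.6533°, lon -21.6375°, h -324.5 m

λ = atan2(Y, X) = -21.63750083°; p = √(X²+Y²) = 2838123.6 m.
Bowring's method on WGS84 (a = 6378137 m, b = 6356752.314 m) gives φ = 63.65330039°, h = -324.485 m.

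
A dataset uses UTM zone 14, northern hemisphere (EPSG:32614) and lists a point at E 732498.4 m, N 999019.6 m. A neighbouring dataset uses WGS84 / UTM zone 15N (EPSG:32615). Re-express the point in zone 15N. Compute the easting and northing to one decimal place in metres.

UTM 14N → geographic: φ = 9.03159959°, λ = -96.88500015°.
UTM 15N (λ₀ = -93°) forward: E = 72707.777 m, N = 1000622.436 m.

E 72707.8 m, N 1000622.4 m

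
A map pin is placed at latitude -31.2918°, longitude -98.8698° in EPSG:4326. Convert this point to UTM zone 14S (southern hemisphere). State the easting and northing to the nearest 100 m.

E 512400 m, N 6538100 m

Zone 14 central meridian λ₀ = 6×14 − 183 = -99°; Δλ = +0.1302°.
Transverse Mercator on WGS84 with k₀ = 0.9996 gives E = 512391.676 m, N = 6538051.252 m.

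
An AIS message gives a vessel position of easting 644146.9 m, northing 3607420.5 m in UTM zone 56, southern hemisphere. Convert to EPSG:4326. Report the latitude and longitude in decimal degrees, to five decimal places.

Zone 56S: λ₀ = 153°, k₀ = 0.9996, false easting 500000 m, false northing 10000000 m.
Meridian distance M = (N − FN)/k₀ = -6395137.6 m.
Inverse transverse Mercator on WGS84 gives φ = -57.65239976°, λ = 155.41559921°.

lat -57.65240°, lon 155.41560°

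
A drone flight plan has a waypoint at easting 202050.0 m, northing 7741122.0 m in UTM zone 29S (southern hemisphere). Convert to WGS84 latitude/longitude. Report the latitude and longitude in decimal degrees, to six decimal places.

Zone 29S: λ₀ = -9°, k₀ = 0.9996, false easting 500000 m, false northing 10000000 m.
Meridian distance M = (N − FN)/k₀ = -2259781.9 m.
Inverse transverse Mercator on WGS84 gives φ = -20.40489966°, λ = -11.85480027°.

lat -20.404900°, lon -11.854800°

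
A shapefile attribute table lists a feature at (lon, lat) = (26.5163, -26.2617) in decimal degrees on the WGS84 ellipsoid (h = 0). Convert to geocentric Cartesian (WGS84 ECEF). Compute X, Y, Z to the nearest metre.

WGS84: a = 6378137 m, e² = 0.006694380; N(φ) = a/√(1−e²sin²φ) = 6382320.816 m.
X = (N+h)·cosφ·cosλ = 5121477.521 m; Y = (N+h)·cosφ·sinλ = 2555293.945 m; Z = (N(1−e²)+h)·sinφ = -2805092.233 m.

X 5121478 m, Y 2555294 m, Z -2805092 m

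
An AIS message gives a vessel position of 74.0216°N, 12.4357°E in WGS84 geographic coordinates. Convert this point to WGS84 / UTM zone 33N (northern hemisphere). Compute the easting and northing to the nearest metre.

E 421231 m, N 8216143 m

Zone 33 central meridian λ₀ = 6×33 − 183 = 15°; Δλ = -2.5643°.
Transverse Mercator on WGS84 with k₀ = 0.9996 gives E = 421230.582 m, N = 8216142.777 m.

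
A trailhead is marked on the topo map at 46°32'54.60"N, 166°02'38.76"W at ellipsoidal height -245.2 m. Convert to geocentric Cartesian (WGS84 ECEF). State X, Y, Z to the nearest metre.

X -4264385 m, Y -1059745 m, Z 4607212 m

WGS84: a = 6378137 m, e² = 0.006694380; N(φ) = a/√(1−e²sin²φ) = 6389417.978 m.
X = (N+h)·cosφ·cosλ = -4264385.309 m; Y = (N+h)·cosφ·sinλ = -1059745.046 m; Z = (N(1−e²)+h)·sinφ = 4607211.889 m.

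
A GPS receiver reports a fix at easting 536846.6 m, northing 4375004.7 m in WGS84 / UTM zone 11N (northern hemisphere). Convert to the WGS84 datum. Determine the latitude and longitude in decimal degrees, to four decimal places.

Zone 11N: λ₀ = -117°, k₀ = 0.9996, false easting 500000 m.
Meridian distance M = (N − FN)/k₀ = 4376755.4 m.
Inverse transverse Mercator on WGS84 gives φ = 39.52390020°, λ = -116.57130049°.

lat 39.5239°, lon -116.5713°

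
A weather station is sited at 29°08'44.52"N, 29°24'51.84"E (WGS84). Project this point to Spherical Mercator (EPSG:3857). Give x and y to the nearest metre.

x 3274396 m, y 3394203 m

Web Mercator is spherical with R = a = 6378137 m.
x = R·λ = 6378137 × 0.513378127 = 3274396.030 m.
y = R·ln tan(π/4 + φ/2) = 6378137 × 0.532162210 = 3394203.482 m.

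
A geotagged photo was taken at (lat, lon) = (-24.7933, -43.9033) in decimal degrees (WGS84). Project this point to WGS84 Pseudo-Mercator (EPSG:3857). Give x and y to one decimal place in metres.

x -4887293.0 m, y -2850377.5 m

Web Mercator is spherical with R = a = 6378137 m.
x = R·λ = 6378137 × -0.766257137 = -4887293.000 m.
y = R·ln tan(π/4 + φ/2) = 6378137 × -0.446898124 = -2850377.463 m.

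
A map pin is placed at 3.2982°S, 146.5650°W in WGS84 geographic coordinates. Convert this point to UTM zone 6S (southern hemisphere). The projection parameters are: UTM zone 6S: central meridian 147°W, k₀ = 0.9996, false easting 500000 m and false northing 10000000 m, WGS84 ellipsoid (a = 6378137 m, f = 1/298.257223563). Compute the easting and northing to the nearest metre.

E 548325 m, N 9635435 m

Zone 6 central meridian λ₀ = 6×6 − 183 = -147°; Δλ = +0.4350°.
Transverse Mercator on WGS84 with k₀ = 0.9996 gives E = 548325.432 m, N = 9635435.207 m.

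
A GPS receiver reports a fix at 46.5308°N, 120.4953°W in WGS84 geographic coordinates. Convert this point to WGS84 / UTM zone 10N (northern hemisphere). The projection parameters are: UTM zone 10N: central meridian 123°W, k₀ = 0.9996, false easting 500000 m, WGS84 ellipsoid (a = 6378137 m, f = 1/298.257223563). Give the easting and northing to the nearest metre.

E 692079 m, N 5156074 m

Zone 10 central meridian λ₀ = 6×10 − 183 = -123°; Δλ = +2.5047°.
Transverse Mercator on WGS84 with k₀ = 0.9996 gives E = 692078.615 m, N = 5156073.666 m.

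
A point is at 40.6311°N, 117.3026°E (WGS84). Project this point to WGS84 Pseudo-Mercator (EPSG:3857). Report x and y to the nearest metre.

x 13058066 m, y 4958080 m

Web Mercator is spherical with R = a = 6378137 m.
x = R·λ = 6378137 × 2.047316591 = 13058065.701 m.
y = R·ln tan(π/4 + φ/2) = 6378137 × 0.777355571 = 4958080.331 m.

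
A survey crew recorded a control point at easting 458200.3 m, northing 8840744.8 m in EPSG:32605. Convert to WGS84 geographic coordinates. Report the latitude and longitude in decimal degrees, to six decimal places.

Zone 5N: λ₀ = -153°, k₀ = 0.9996, false easting 500000 m.
Meridian distance M = (N − FN)/k₀ = 8844282.5 m.
Inverse transverse Mercator on WGS84 gives φ = 79.62739956°, λ = -155.0800014999°.

lat 79.627400°, lon -155.080001°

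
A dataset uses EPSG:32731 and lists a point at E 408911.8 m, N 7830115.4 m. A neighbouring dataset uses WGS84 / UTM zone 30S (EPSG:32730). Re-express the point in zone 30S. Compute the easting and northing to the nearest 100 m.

E 1038600 m, N 7822200 m

UTM 31S → geographic: φ = -19.62199989°, λ = 2.13130020°.
UTM 30S (λ₀ = -3°) forward: E = 1038591.897 m, N = 7822233.022 m.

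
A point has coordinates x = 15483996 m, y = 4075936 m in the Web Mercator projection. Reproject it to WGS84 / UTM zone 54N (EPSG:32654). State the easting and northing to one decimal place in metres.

E 324800.4 m, N 3802641.1 m

Web Mercator inverse (R = 6378137 m) → φ = 34.35029773°, λ = 139.09510266°.
UTM 54N forward: E = 324800.421 m, N = 3802641.094 m.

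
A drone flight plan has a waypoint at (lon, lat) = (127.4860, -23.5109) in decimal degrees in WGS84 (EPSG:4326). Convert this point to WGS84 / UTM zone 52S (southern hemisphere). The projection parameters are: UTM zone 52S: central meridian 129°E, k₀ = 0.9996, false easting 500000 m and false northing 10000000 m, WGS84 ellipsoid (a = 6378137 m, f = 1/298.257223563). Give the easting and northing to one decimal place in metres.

Zone 52 central meridian λ₀ = 6×52 − 183 = 129°; Δλ = -1.5140°.
Transverse Mercator on WGS84 with k₀ = 0.9996 gives E = 345420.698 m, N = 7399107.060 m.

E 345420.7 m, N 7399107.1 m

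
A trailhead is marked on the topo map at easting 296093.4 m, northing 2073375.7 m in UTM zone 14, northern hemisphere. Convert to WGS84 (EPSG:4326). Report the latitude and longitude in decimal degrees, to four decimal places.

Zone 14N: λ₀ = -99°, k₀ = 0.9996, false easting 500000 m.
Meridian distance M = (N − FN)/k₀ = 2074205.4 m.
Inverse transverse Mercator on WGS84 gives φ = 18.74189956°, λ = -100.93410044°.

lat 18.7419°, lon -100.9341°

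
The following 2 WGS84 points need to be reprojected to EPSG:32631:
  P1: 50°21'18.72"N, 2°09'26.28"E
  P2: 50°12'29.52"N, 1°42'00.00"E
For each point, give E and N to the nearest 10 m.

P1: E 440050 m, N 5578460 m; P2: E 407240 m, N 5562590 m

UTM zone 31N: λ₀ = 3°, k₀ = 0.9996.
P1 (50.3552°, 2.1573°) → (440052.684, 5578464.149) m.
P2 (50.2082°, 1.7000°) → (407237.199, 5562588.419) m.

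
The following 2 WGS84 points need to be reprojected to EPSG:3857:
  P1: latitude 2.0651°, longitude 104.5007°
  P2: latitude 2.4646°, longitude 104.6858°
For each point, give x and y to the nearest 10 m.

P1: x 11632960 m, y 229940 m; P2: x 11653570 m, y 274440 m

Web Mercator: x = R·λ, y = R·ln tan(π/4+φ/2), R = 6378137 m.
P1 (2.0651°, 104.5007°) → (11632964.712, 229935.670) m.
P2 (2.4646°, 104.6858°) → (11653569.949, 274442.665) m.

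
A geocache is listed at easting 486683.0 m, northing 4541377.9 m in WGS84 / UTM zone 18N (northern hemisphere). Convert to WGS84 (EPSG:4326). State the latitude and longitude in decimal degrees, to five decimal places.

Zone 18N: λ₀ = -75°, k₀ = 0.9996, false easting 500000 m.
Meridian distance M = (N − FN)/k₀ = 4543195.2 m.
Inverse transverse Mercator on WGS84 gives φ = 41.02350025°, λ = -75.15840057°.

lat 41.02350°, lon -75.15840°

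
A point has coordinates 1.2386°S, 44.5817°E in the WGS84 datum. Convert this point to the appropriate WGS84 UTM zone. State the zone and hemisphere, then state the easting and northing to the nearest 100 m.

Zone 38S: E 453500 m, N 9863100 m

Longitude 44.5817° lies in the 6° band [42°, 48°), giving zone 38; latitude is south of the equator, so 38S.
Zone 38 central meridian λ₀ = 6×38 − 183 = 45°; Δλ = -0.4183°.
Transverse Mercator on WGS84 with k₀ = 0.9996 gives E = 453464.070 m, N = 9863093.599 m.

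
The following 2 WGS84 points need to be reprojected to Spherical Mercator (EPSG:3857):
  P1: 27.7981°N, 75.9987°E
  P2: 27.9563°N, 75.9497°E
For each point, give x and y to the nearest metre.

Web Mercator: x = R·λ, y = R·ln tan(π/4+φ/2), R = 6378137 m.
P1 (27.7981°, 75.9987°) → (8460136.585, 3223542.583) m.
P2 (27.9563°, 75.9497°) → (8454681.930, 3243465.336) m.

P1: x 8460137 m, y 3223543 m; P2: x 8454682 m, y 3243465 m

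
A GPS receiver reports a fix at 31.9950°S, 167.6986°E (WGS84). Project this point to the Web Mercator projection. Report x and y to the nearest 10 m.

x 18668120 m, y -3762650 m

Web Mercator is spherical with R = a = 6378137 m.
x = R·λ = 6378137 × 2.926892721 = 18668122.759 m.
y = R·ln tan(π/4 + φ/2) = 6378137 × -0.589929993 = -3762654.317 m.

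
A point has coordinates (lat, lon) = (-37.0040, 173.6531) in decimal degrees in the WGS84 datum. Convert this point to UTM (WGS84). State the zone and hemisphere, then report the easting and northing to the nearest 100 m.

Longitude 173.6531° lies in the 6° band [168°, 174°), giving zone 59; latitude is south of the equator, so 59S.
Zone 59 central meridian λ₀ = 6×59 − 183 = 171°; Δλ = +2.6531°.
Transverse Mercator on WGS84 with k₀ = 0.9996 gives E = 736073.490 m, N = 5901392.883 m.

Zone 59S: E 736100 m, N 5901400 m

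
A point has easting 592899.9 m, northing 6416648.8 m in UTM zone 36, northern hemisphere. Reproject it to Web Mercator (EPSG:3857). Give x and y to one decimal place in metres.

Unproject from UTM 36N (λ₀ = 33°) → φ = 57.88200039°, λ = 34.56660029°.
Web Mercator (R = 6378137 m): x = 3847936.343 m, y = 7942570.244 m.

x 3847936.3 m, y 7942570.2 m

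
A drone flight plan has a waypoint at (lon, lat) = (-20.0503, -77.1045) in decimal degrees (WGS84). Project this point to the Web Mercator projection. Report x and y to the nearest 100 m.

x -2232000 m, y -13906000 m

Web Mercator is spherical with R = a = 6378137 m.
x = R·λ = 6378137 × -0.349943751 = -2231989.186 m.
y = R·ln tan(π/4 + φ/2) = 6378137 × -2.180261879 = -13906008.957 m.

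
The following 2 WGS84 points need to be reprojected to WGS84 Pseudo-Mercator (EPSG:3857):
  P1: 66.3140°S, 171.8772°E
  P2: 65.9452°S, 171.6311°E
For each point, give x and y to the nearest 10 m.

P1: x 19133280 m, y -9963320 m; P2: x 19105890 m, y -9861860 m

Web Mercator: x = R·λ, y = R·ln tan(π/4+φ/2), R = 6378137 m.
P1 (-66.3140°, 171.8772°) → (19133282.383, -9963318.081) m.
P2 (-65.9452°, 171.6311°) → (19105886.656, -9861863.803) m.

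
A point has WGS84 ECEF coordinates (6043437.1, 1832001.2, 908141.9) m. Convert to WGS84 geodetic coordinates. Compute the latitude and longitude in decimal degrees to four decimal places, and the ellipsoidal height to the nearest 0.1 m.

lat 8.2378°, lon 16.8641°, h 2273.5 m

λ = atan2(Y, X) = 16.86410026°; p = √(X²+Y²) = 6315010.7 m.
Bowring's method on WGS84 (a = 6378137 m, b = 6356752.314 m) gives φ = 8.23780026°, h = 2273.512 m.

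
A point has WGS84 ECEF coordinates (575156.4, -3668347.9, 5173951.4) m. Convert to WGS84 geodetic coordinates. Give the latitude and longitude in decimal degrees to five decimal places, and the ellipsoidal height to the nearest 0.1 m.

λ = atan2(Y, X) = -81.08919993°; p = √(X²+Y²) = 3713163.2 m.
Bowring's method on WGS84 (a = 6378137 m, b = 6356752.314 m) gives φ = 54.51630014°, h = 4467.648 m.

lat 54.51630°, lon -81.08920°, h 4467.6 m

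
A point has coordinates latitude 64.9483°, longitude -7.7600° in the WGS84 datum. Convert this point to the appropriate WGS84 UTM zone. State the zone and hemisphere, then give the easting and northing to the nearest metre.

Longitude -7.7600° lies in the 6° band [-12°, -6°), giving zone 29; latitude is north of the equator, so 29N.
Zone 29 central meridian λ₀ = 6×29 − 183 = -9°; Δλ = +1.2400°.
Transverse Mercator on WGS84 with k₀ = 0.9996 gives E = 558584.318 m, N = 7203267.076 m.

Zone 29N: E 558584 m, N 7203267 m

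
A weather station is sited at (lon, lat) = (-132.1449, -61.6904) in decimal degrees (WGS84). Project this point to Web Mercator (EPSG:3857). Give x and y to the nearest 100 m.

x -14710300 m, y -8786100 m

Web Mercator is spherical with R = a = 6378137 m.
x = R·λ = 6378137 × -2.306363595 = -14710302.979 m.
y = R·ln tan(π/4 + φ/2) = 6378137 × -1.377534172 = -8786101.671 m.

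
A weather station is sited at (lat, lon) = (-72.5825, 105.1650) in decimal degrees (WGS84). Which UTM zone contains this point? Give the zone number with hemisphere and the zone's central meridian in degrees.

UTM zone = ⌊(λ + 180)/6⌋ + 1; 105.1650° ∈ [102°, 108°) → zone 48.
Hemisphere: S (φ < 0).
Central meridian λ₀ = 6×48 − 183 = 105°.

Zone 48S, central meridian 105°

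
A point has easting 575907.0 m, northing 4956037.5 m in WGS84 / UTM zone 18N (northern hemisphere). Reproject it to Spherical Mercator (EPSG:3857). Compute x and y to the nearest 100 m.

x -8242200 m, y 5582800 m

Unproject from UTM 18N (λ₀ = -75°) → φ = 44.75370033°, λ = -74.04100033°.
Web Mercator (R = 6378137 m): x = -8242206.454 m, y = 5582829.629 m.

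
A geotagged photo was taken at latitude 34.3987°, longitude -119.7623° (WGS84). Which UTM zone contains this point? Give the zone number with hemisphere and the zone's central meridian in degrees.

Zone 11N, central meridian -117°

UTM zone = ⌊(λ + 180)/6⌋ + 1; -119.7623° ∈ [-120°, -114°) → zone 11.
Hemisphere: N (φ ≥ 0).
Central meridian λ₀ = 6×11 − 183 = -117°.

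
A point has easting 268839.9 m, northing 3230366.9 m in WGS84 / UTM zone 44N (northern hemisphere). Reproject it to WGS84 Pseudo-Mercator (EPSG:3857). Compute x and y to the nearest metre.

Unproject from UTM 44N (λ₀ = 81°) → φ = 29.18089994°, λ = 78.62290041°.
Web Mercator (R = 6378137 m): x = 8752261.238 m, y = 3398690.754 m.

x 8752261 m, y 3398691 m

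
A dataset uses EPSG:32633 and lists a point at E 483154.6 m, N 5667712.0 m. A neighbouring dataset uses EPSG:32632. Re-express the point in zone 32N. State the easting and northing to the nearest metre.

E 902572 m, N 5683467 m

UTM 33N → geographic: φ = 51.16059959°, λ = 14.75910034°.
UTM 32N (λ₀ = 9°) forward: E = 902571.987 m, N = 5683467.340 m.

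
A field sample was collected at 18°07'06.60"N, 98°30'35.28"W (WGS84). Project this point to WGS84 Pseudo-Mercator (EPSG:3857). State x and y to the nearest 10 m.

x -10966060 m, y 2051420 m

Web Mercator is spherical with R = a = 6378137 m.
x = R·λ = 6378137 × -1.719320355 = -10966060.774 m.
y = R·ln tan(π/4 + φ/2) = 6378137 × 0.321633642 = 2051423.434 m.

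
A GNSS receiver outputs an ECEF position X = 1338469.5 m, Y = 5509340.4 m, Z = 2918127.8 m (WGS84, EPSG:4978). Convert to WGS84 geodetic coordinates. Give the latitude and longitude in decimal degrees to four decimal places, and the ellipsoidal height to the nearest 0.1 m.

lat 27.3916°, lon 76.3448°, h 2863.4 m

λ = atan2(Y, X) = 76.34480001°; p = √(X²+Y²) = 5669597.2 m.
Bowring's method on WGS84 (a = 6378137 m, b = 6356752.314 m) gives φ = 27.39160042°, h = 2863.405 m.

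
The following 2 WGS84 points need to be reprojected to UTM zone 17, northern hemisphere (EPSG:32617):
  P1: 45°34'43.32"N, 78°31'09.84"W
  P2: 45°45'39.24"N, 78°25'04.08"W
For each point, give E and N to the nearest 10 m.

P1: E 693530 m, N 5050230 m; P2: E 700800 m, N 5070730 m

UTM zone 17N: λ₀ = -81°, k₀ = 0.9996.
P1 (45.5787°, -78.5194°) → (693530.023, 5050232.963) m.
P2 (45.7609°, -78.4178°) → (700803.482, 5070725.281) m.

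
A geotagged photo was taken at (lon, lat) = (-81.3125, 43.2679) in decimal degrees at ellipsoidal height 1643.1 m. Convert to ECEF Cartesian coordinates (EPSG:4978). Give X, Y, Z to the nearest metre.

WGS84: a = 6378137 m, e² = 0.006694380; N(φ) = a/√(1−e²sin²φ) = 6388190.136 m.
X = (N+h)·cosφ·cosλ = 702783.074 m; Y = (N+h)·cosφ·sinλ = -4599418.771 m; Z = (N(1−e²)+h)·sinφ = 4350347.297 m.

X 702783 m, Y -4599419 m, Z 4350347 m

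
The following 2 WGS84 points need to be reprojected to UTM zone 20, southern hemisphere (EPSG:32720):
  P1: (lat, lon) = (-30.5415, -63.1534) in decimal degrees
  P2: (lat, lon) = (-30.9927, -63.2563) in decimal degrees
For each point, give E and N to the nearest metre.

P1: E 485286 m, N 6621200 m; P2: E 475530 m, N 6571179 m

UTM zone 20S: λ₀ = -63°, k₀ = 0.9996.
P1 (-30.5415°, -63.1534°) → (485285.900, 6621199.572) m.
P2 (-30.9927°, -63.2563°) → (475530.146, 6571178.907) m.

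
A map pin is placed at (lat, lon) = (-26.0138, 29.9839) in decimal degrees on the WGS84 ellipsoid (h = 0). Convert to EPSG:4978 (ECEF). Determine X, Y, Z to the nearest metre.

WGS84: a = 6378137 m, e² = 0.006694380; N(φ) = a/√(1−e²sin²φ) = 6382247.613 m.
X = (N+h)·cosφ·cosλ = 4968026.106 m; Y = (N+h)·cosφ·sinλ = 2866430.171 m; Z = (N(1−e²)+h)·sinφ = -2780436.010 m.

X 4968026 m, Y 2866430 m, Z -2780436 m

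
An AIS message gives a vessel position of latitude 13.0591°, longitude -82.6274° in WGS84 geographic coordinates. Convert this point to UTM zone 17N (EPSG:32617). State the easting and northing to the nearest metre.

Zone 17 central meridian λ₀ = 6×17 − 183 = -81°; Δλ = -1.6274°.
Transverse Mercator on WGS84 with k₀ = 0.9996 gives E = 323542.931 m, N = 1444237.741 m.

E 323543 m, N 1444238 m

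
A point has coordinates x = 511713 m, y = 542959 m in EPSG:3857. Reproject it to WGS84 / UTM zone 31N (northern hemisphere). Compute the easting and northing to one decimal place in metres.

E 677068.6 m, N 538681.1 m

Web Mercator inverse (R = 6378137 m) → φ = 4.87160331°, λ = 4.59679609°.
UTM 31N forward: E = 677068.564 m, N = 538681.129 m.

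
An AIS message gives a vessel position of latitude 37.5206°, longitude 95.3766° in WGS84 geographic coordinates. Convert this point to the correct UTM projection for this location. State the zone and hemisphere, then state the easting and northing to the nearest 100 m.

Longitude 95.3766° lies in the 6° band [90°, 96°), giving zone 46; latitude is north of the equator, so 46N.
Zone 46 central meridian λ₀ = 6×46 − 183 = 93°; Δλ = +2.3766°.
Transverse Mercator on WGS84 with k₀ = 0.9996 gives E = 710025.821 m, N = 4155280.566 m.

Zone 46N: E 710000 m, N 4155300 m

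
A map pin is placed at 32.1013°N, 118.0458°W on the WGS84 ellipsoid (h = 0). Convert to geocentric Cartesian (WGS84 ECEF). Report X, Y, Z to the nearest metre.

WGS84: a = 6378137 m, e² = 0.006694380; N(φ) = a/√(1−e²sin²φ) = 6384174.578 m.
X = (N+h)·cosφ·cosλ = -2542764.061 m; Y = (N+h)·cosφ·sinλ = -4773035.396 m; Z = (N(1−e²)+h)·sinφ = 3369952.227 m.

X -2542764 m, Y -4773035 m, Z 3369952 m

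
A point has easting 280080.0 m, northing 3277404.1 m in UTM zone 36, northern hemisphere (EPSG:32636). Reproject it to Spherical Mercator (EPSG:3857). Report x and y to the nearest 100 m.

x 3420700 m, y 3453100 m

Unproject from UTM 36N (λ₀ = 33°) → φ = 29.60709965°, λ = 30.72900045°.
Web Mercator (R = 6378137 m): x = 3420736.683 m, y = 3453145.486 m.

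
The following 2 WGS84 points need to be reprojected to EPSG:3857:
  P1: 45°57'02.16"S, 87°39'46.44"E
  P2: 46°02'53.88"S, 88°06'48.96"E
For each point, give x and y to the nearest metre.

P1: x 9758589 m, y -5772436 m; P2: x 9808761 m, y -5788093 m

Web Mercator: x = R·λ, y = R·ln tan(π/4+φ/2), R = 6378137 m.
P1 (-45.9506°, 87.6629°) → (9758589.389, -5772436.367) m.
P2 (-46.0483°, 88.1136°) → (9808761.084, -5788092.710) m.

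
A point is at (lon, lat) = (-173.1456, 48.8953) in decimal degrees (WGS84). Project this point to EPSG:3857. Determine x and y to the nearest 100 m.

x -19274500 m, y 6257100 m

Web Mercator is spherical with R = a = 6378137 m.
x = R·λ = 6378137 × -3.021960805 = -19274480.025 m.
y = R·ln tan(π/4 + φ/2) = 6378137 × 0.981025436 = 6257114.631 m.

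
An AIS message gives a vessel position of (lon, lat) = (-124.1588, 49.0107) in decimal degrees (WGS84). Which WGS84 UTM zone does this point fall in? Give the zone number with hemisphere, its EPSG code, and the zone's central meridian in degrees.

Zone 10N (EPSG:32610), central meridian -123°

UTM zone = ⌊(λ + 180)/6⌋ + 1; -124.1588° ∈ [-126°, -120°) → zone 10.
Hemisphere: N (φ ≥ 0).
Central meridian λ₀ = 6×10 − 183 = -123°.
EPSG code: 32610.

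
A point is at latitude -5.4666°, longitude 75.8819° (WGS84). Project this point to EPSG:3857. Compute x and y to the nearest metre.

Web Mercator is spherical with R = a = 6378137 m.
x = R·λ = 6378137 × 1.324388998 = 8447134.468 m.
y = R·ln tan(π/4 + φ/2) = 6378137 × -0.095555254 = -609464.501 m.

x 8447134 m, y -609465 m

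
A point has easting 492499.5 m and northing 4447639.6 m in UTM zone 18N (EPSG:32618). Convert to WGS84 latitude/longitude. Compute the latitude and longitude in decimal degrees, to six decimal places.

lat 40.179100°, lon -75.088100°

Zone 18N: λ₀ = -75°, k₀ = 0.9996, false easting 500000 m.
Meridian distance M = (N − FN)/k₀ = 4449419.4 m.
Inverse transverse Mercator on WGS84 gives φ = 40.17910004°, λ = -75.08809993°.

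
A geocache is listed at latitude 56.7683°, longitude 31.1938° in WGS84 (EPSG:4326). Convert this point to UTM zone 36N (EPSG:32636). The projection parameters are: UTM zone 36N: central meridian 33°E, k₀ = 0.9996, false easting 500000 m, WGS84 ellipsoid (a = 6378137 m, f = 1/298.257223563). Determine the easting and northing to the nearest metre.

Zone 36 central meridian λ₀ = 6×36 − 183 = 33°; Δλ = -1.8062°.
Transverse Mercator on WGS84 with k₀ = 0.9996 gives E = 389603.497 m, N = 6293050.340 m.

E 389603 m, N 6293050 m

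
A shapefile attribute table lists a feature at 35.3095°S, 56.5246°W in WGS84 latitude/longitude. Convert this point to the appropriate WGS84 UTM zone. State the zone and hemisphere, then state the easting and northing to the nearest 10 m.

Zone 21S: E 543220 m, N 6092530 m

Longitude -56.5246° lies in the 6° band [-60°, -54°), giving zone 21; latitude is south of the equator, so 21S.
Zone 21 central meridian λ₀ = 6×21 − 183 = -57°; Δλ = +0.4754°.
Transverse Mercator on WGS84 with k₀ = 0.9996 gives E = 543217.224 m, N = 6092530.053 m.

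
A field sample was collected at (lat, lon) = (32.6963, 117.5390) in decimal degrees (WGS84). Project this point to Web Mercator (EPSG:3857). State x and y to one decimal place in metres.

x 13084381.6 m, y 3855061.9 m

Web Mercator is spherical with R = a = 6378137 m.
x = R·λ = 6378137 × 2.051442550 = 13084381.628 m.
y = R·ln tan(π/4 + φ/2) = 6378137 × 0.604418171 = 3855061.901 m.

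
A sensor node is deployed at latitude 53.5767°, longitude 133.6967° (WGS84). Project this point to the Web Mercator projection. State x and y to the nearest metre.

Web Mercator is spherical with R = a = 6378137 m.
x = R·λ = 6378137 × 2.333447614 = 14883048.565 m.
y = R·ln tan(π/4 + φ/2) = 6378137 × 1.111671399 = 7090392.480 m.

x 14883049 m, y 7090392 m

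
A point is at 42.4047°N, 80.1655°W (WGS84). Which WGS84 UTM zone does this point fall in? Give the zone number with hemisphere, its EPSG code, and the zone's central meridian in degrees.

UTM zone = ⌊(λ + 180)/6⌋ + 1; -80.1655° ∈ [-84°, -78°) → zone 17.
Hemisphere: N (φ ≥ 0).
Central meridian λ₀ = 6×17 − 183 = -81°.
EPSG code: 32617.

Zone 17N (EPSG:32617), central meridian -81°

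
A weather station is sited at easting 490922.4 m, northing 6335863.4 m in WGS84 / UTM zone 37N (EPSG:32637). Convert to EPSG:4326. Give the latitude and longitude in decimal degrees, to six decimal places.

lat 57.165900°, lon 38.849901°

Zone 37N: λ₀ = 39°, k₀ = 0.9996, false easting 500000 m.
Meridian distance M = (N − FN)/k₀ = 6338398.8 m.
Inverse transverse Mercator on WGS84 gives φ = 57.16590026°, λ = 38.84990064°.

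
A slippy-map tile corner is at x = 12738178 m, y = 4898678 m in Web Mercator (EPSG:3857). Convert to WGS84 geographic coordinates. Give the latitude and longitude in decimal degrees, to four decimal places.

R = 6378137 m. λ = x/R = 114.42899989°.
φ = 2·arctan(exp(y/R)) − 90° = 2·arctan(2.15554) − 90° = 40.22489891°.

lat 40.2249°, lon 114.4290°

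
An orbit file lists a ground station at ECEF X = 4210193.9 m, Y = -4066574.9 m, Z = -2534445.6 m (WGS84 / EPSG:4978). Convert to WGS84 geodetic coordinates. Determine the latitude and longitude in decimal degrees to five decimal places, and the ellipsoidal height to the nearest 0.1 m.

lat -23.55240°, lon -44.00590°, h 3825.3 m

λ = atan2(Y, X) = -44.00589988°; p = √(X²+Y²) = 5853440.4 m.
Bowring's method on WGS84 (a = 6378137 m, b = 6356752.314 m) gives φ = -23.55239973°, h = 3825.320 m.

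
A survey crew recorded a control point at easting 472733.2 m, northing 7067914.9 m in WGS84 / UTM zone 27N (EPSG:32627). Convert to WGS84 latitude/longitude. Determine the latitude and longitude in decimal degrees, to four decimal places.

Zone 27N: λ₀ = -21°, k₀ = 0.9996, false easting 500000 m.
Meridian distance M = (N − FN)/k₀ = 7070743.2 m.
Inverse transverse Mercator on WGS84 gives φ = 63.73780016°, λ = -21.55230031°.

lat 63.7378°, lon -21.5523°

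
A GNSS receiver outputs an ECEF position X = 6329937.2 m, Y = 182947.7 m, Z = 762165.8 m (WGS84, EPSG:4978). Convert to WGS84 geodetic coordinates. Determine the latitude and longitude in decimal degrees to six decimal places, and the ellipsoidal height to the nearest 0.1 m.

lat 6.908700°, lon 1.655500°, h 451.1 m

λ = atan2(Y, X) = 1.65550045°; p = √(X²+Y²) = 6332580.4 m.
Bowring's method on WGS84 (a = 6378137 m, b = 6356752.314 m) gives φ = 6.90869958°, h = 451.104 m.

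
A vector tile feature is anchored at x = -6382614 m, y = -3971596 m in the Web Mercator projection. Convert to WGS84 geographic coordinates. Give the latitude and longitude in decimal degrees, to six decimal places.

lat -33.572899°, lon -57.335997°

R = 6378137 m. λ = x/R = -57.33599709°.
φ = 2·arctan(exp(y/R)) − 90° = 2·arctan(0.53650) − 90° = -33.57289927°.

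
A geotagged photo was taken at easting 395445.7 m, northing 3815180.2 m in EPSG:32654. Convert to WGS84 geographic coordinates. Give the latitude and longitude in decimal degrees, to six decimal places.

lat 34.472900°, lon 139.861500°

Zone 54N: λ₀ = 141°, k₀ = 0.9996, false easting 500000 m.
Meridian distance M = (N − FN)/k₀ = 3816706.9 m.
Inverse transverse Mercator on WGS84 gives φ = 34.47289976°, λ = 139.86149997°.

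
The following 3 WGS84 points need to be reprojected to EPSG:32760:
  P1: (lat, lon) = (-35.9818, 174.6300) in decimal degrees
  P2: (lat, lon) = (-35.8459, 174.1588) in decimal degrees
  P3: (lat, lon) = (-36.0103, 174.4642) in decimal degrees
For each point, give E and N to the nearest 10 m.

P1: E 286330 m, N 6015470 m; P2: E 243400 m, N 6029420 m; P3: E 271460 m, N 6011930 m

UTM zone 60S: λ₀ = 177°, k₀ = 0.9996.
P1 (-35.9818°, 174.6300°) → (286329.435, 6015472.941) m.
P2 (-35.8459°, 174.1588°) → (243398.832, 6029415.731) m.
P3 (-36.0103°, 174.4642°) → (271460.869, 6011934.624) m.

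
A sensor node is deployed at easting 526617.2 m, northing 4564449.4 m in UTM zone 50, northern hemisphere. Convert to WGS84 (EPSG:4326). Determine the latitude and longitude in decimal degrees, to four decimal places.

lat 41.2310°, lon 117.3176°

Zone 50N: λ₀ = 117°, k₀ = 0.9996, false easting 500000 m.
Meridian distance M = (N − FN)/k₀ = 4566275.9 m.
Inverse transverse Mercator on WGS84 gives φ = 41.23100007°, λ = 117.31760010°.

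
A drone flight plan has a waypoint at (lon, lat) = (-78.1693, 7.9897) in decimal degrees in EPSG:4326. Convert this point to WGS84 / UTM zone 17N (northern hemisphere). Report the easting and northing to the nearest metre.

E 812072 m, N 884231 m

Zone 17 central meridian λ₀ = 6×17 − 183 = -81°; Δλ = +2.8307°.
Transverse Mercator on WGS84 with k₀ = 0.9996 gives E = 812071.557 m, N = 884231.333 m.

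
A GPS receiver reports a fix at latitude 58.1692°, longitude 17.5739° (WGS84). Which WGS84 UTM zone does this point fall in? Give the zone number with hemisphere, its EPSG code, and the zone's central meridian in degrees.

Zone 33N (EPSG:32633), central meridian 15°

UTM zone = ⌊(λ + 180)/6⌋ + 1; 17.5739° ∈ [12°, 18°) → zone 33.
Hemisphere: N (φ ≥ 0).
Central meridian λ₀ = 6×33 − 183 = 15°.
EPSG code: 32633.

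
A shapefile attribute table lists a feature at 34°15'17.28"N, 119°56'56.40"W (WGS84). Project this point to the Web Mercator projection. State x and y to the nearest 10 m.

Web Mercator is spherical with R = a = 6378137 m.
x = R·λ = 6378137 × -2.093504984 = -13352661.601 m.
y = R·ln tan(π/4 + φ/2) = 6378137 × 0.637030370 = 4063066.970 m.

x -13352660 m, y 4063070 m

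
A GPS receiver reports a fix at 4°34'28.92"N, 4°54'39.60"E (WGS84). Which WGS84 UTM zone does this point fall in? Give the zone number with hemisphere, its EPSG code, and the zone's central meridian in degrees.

UTM zone = ⌊(λ + 180)/6⌋ + 1; 4.9110° ∈ [0°, 6°) → zone 31.
Hemisphere: N (φ ≥ 0).
Central meridian λ₀ = 6×31 − 183 = 3°.
EPSG code: 32631.

Zone 31N (EPSG:32631), central meridian 3°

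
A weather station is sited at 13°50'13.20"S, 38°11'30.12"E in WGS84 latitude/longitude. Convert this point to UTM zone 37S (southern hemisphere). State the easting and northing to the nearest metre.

E 412647 m, N 8470153 m

Zone 37 central meridian λ₀ = 6×37 − 183 = 39°; Δλ = -0.8083°.
Transverse Mercator on WGS84 with k₀ = 0.9996 gives E = 412647.297 m, N = 8470153.194 m.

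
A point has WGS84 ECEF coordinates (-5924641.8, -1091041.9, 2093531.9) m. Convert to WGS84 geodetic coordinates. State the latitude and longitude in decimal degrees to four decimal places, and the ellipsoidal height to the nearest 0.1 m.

lat 19.2828°, lon -169.5657°, h 1844.1 m

λ = atan2(Y, X) = -169.56570000°; p = √(X²+Y²) = 6024263.7 m.
Bowring's method on WGS84 (a = 6378137 m, b = 6356752.314 m) gives φ = 19.28280037°, h = 1844.073 m.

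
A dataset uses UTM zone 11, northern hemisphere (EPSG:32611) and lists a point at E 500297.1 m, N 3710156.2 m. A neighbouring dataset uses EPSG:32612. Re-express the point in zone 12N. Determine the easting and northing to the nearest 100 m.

UTM 11N → geographic: φ = 33.53100024°, λ = -116.99680029°.
UTM 12N (λ₀ = -111°) forward: E = -57215.182 m, N = 3726299.486 m.

E -57200 m, N 3726300 m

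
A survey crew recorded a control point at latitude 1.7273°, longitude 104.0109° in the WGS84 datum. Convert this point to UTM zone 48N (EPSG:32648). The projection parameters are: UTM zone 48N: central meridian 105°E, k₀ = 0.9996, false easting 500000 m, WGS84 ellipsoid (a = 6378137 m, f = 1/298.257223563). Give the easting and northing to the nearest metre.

Zone 48 central meridian λ₀ = 6×48 − 183 = 105°; Δλ = -0.9891°.
Transverse Mercator on WGS84 with k₀ = 0.9996 gives E = 389982.119 m, N = 190947.755 m.

E 389982 m, N 190948 m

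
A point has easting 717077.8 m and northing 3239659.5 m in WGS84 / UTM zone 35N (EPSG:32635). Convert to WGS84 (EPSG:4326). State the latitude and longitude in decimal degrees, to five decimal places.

Zone 35N: λ₀ = 27°, k₀ = 0.9996, false easting 500000 m.
Meridian distance M = (N − FN)/k₀ = 3240955.9 m.
Inverse transverse Mercator on WGS84 gives φ = 29.26720014°, λ = 29.23419953°.

lat 29.26720°, lon 29.23420°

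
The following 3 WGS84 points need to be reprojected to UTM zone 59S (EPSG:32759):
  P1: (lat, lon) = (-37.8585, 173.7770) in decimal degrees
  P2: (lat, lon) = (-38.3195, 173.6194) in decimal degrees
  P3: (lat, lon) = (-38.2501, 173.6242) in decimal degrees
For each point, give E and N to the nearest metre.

P1: E 744305 m, N 5806249 m; P2: E 728994 m, N 5755488 m; P3: E 729632 m, N 5763178 m

UTM zone 59S: λ₀ = 171°, k₀ = 0.9996.
P1 (-37.8585°, 173.7770°) → (744304.731, 5806249.434) m.
P2 (-38.3195°, 173.6194°) → (728993.592, 5755487.942) m.
P3 (-38.2501°, 173.6242°) → (729632.009, 5763178.367) m.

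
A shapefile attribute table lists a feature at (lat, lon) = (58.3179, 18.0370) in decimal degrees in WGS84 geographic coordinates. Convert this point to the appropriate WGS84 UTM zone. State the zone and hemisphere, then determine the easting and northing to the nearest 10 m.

Longitude 18.0370° lies in the 6° band [18°, 24°), giving zone 34; latitude is north of the equator, so 34N.
Zone 34 central meridian λ₀ = 6×34 − 183 = 21°; Δλ = -2.9630°.
Transverse Mercator on WGS84 with k₀ = 0.9996 gives E = 326448.999 m, N = 6467923.930 m.

Zone 34N: E 326450 m, N 6467920 m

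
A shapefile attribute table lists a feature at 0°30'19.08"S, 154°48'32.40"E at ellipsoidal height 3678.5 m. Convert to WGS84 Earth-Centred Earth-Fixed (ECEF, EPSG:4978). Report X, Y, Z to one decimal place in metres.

X -5774643.0 m, Y 2716232.9 m, Z -55904.9 m

WGS84: a = 6378137 m, e² = 0.006694380; N(φ) = a/√(1−e²sin²φ) = 6378138.660 m.
X = (N+h)·cosφ·cosλ = -5774642.988 m; Y = (N+h)·cosφ·sinλ = 2716232.875 m; Z = (N(1−e²)+h)·sinφ = -55904.913 m.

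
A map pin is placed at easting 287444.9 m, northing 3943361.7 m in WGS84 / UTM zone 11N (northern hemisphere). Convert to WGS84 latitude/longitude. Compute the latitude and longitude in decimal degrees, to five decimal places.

lat 35.61120°, lon -119.34670°

Zone 11N: λ₀ = -117°, k₀ = 0.9996, false easting 500000 m.
Meridian distance M = (N − FN)/k₀ = 3944939.7 m.
Inverse transverse Mercator on WGS84 gives φ = 35.61120017°, λ = -119.34670038°.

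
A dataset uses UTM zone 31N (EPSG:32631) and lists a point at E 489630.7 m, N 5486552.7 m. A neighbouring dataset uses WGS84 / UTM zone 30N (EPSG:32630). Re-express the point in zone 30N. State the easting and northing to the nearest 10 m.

UTM 31N → geographic: φ = 49.53149989°, λ = 2.85670059°.
UTM 30N (λ₀ = -3°) forward: E = 923680.651 m, N = 5503043.017 m.

E 923680 m, N 5503040 m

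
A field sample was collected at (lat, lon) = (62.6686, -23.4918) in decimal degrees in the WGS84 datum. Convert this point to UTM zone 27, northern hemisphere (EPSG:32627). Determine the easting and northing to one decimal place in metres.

Zone 27 central meridian λ₀ = 6×27 − 183 = -21°; Δλ = -2.4918°.
Transverse Mercator on WGS84 with k₀ = 0.9996 gives E = 372378.594 m, N = 6951132.359 m.

E 372378.6 m, N 6951132.4 m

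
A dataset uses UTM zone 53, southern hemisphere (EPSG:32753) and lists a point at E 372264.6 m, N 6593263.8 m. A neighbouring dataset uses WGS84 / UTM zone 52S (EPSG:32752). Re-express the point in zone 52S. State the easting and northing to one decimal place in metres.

E 946573.3 m, N 6584707.4 m

UTM 53S → geographic: φ = -30.78680013°, λ = 133.66499997°.
UTM 52S (λ₀ = 129°) forward: E = 946573.343 m, N = 6584707.398 m.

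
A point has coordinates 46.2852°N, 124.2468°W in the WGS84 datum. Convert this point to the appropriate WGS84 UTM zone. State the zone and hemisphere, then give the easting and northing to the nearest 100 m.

Zone 10N: E 404000 m, N 5126500 m

Longitude -124.2468° lies in the 6° band [-126°, -120°), giving zone 10; latitude is north of the equator, so 10N.
Zone 10 central meridian λ₀ = 6×10 − 183 = -123°; Δλ = -1.2468°.
Transverse Mercator on WGS84 with k₀ = 0.9996 gives E = 403954.942 m, N = 5126491.340 m.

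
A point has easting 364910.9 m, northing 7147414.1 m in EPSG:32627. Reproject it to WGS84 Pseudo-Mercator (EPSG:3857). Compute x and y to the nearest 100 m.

Unproject from UTM 27N (λ₀ = -21°) → φ = 64.42550002°, λ = -23.80530065°.
Web Mercator (R = 6378137 m): x = -2649993.947 m, y = 9458647.254 m.

x -2650000 m, y 9458600 m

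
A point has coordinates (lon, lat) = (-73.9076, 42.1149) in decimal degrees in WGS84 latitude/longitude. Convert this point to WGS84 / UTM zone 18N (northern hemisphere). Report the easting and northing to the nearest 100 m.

Zone 18 central meridian λ₀ = 6×18 − 183 = -75°; Δλ = +1.0924°.
Transverse Mercator on WGS84 with k₀ = 0.9996 gives E = 590307.596 m, N = 4663110.943 m.

E 590300 m, N 4663100 m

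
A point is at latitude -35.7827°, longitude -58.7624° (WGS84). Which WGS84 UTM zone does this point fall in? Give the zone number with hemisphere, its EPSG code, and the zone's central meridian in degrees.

Zone 21S (EPSG:32721), central meridian -57°

UTM zone = ⌊(λ + 180)/6⌋ + 1; -58.7624° ∈ [-60°, -54°) → zone 21.
Hemisphere: S (φ < 0).
Central meridian λ₀ = 6×21 − 183 = -57°.
EPSG code: 32721.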